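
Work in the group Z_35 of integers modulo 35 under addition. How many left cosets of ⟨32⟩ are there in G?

1

|⟨32⟩| = 35 and |G| = 35.
By Lagrange, [G : H] = |G|/|H| = 35/35 = 1.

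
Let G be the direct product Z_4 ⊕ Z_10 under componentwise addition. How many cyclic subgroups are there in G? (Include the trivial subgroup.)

Each element a generates a cyclic subgroup ⟨a⟩; distinct elements may generate the same one (a cyclic group of order d has φ(d) generators).
Cyclic subgroups by order — order 1: 1; order 2: 3; order 4: 2; order 5: 1; order 10: 3; order 20: 2.
Total: 12.

12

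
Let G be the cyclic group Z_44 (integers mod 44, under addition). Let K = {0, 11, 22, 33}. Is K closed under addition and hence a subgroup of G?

|K| = 4 divides |G| = 44, consistent with Lagrange.
K contains the identity, every element's inverse is in K, and K is closed under +: it is a subgroup.
In fact K = ⟨33⟩.

Yes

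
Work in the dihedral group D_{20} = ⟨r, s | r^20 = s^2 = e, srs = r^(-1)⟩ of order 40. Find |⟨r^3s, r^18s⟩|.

|⟨r^3s⟩| = 2 and |⟨r^18s⟩| = 2, so |H| is a multiple of lcm(2, 2) = 2 and divides |G| = 40.
Closing under the operation: H = {e, r^5, r^10, r^15, r^3s, r^8s, r^13s, r^18s}, so |H| = 8.

8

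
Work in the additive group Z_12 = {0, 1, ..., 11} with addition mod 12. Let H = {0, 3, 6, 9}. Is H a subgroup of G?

|H| = 4 divides |G| = 12, consistent with Lagrange.
H contains the identity, every element's inverse is in H, and H is closed under +: it is a subgroup.
In fact H = ⟨9⟩.

Yes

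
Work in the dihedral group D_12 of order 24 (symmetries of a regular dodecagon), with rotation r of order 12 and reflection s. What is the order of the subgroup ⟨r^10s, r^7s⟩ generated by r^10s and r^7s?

|⟨r^10s⟩| = 2 and |⟨r^7s⟩| = 2, so |H| is a multiple of lcm(2, 2) = 2 and divides |G| = 24.
Closing under the operation: H = {e, r^3, r^6, r^9, rs, r^4s, r^7s, r^10s}, so |H| = 8.

8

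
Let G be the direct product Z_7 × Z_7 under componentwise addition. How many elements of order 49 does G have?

0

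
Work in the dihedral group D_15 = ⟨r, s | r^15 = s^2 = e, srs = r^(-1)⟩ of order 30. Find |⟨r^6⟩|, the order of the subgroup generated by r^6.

Computing powers of r^6: the smallest k with (r^6)^k = e is k = 5.

5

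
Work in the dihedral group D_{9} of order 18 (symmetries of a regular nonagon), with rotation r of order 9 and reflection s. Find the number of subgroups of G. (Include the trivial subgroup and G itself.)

|G| = 18, so by Lagrange every subgroup order divides 18. Divisors: 1, 2, 3, 6, 9, 18.
Subgroups by order — order 1: 1; order 2: 9; order 3: 1; order 6: 3; order 9: 1; order 18: 1.
Total: 1 + 9 + 1 + 3 + 1 + 1 = 16.

16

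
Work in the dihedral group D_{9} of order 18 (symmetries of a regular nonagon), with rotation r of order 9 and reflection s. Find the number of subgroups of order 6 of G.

3

|G| = 18 and 6 | 18, so subgroups of order 6 are possible by Lagrange.
The subgroups of order 6 are: {e, r^3, r^6, r^2s, r^5s, r^8s}; {e, r^3, r^6, s, r^3s, r^6s}; {e, r^3, r^6, rs, r^4s, r^7s}.
So G has 3 subgroups of order 6.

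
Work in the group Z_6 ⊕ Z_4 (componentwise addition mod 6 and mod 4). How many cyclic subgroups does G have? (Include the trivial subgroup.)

Each element a generates a cyclic subgroup ⟨a⟩; distinct elements may generate the same one (a cyclic group of order d has φ(d) generators).
Cyclic subgroups by order — order 1: 1; order 2: 3; order 3: 1; order 4: 2; order 6: 3; order 12: 2.
Total: 12.

12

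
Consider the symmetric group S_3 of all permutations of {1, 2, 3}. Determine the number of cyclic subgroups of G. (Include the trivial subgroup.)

Each element a generates a cyclic subgroup ⟨a⟩; distinct elements may generate the same one (a cyclic group of order d has φ(d) generators).
Cyclic subgroups by order — order 1: 1; order 2: 3; order 3: 1.
Total: 5.

5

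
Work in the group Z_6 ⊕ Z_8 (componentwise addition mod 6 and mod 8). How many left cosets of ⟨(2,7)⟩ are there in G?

|⟨(2,7)⟩| = 24 and |G| = 48.
By Lagrange, [G : H] = |G|/|H| = 48/24 = 2.

2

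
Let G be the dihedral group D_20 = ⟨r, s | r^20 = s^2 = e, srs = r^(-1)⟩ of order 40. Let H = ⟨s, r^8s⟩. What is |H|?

|⟨s⟩| = 2 and |⟨r^8s⟩| = 2, so |H| is a multiple of lcm(2, 2) = 2 and divides |G| = 40.
Closing under the operation: H = {e, r^4, r^8, r^12, r^16, s, r^4s, r^8s, r^12s, r^16s}, so |H| = 10.

10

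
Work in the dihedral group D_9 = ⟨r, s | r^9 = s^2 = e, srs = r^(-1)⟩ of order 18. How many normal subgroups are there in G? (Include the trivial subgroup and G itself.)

4

G has 16 subgroups. Checking conjugation-invariance by order — order 1: 1/1 normal; order 2: 0/9 normal; order 3: 1/1 normal; order 6: 0/3 normal; order 9: 1/1 normal; order 18: 1/1 normal.
Total normal subgroups: 4.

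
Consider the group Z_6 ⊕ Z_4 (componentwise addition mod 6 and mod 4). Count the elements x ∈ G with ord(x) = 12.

An element (a,b) has order lcm(ord(a), ord(b)); count pairs with lcm equal to 12.
Enumerating gives 8 such elements.

8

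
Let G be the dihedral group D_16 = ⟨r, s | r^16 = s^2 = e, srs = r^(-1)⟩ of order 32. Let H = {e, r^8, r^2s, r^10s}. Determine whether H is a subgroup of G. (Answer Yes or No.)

|H| = 4 divides |G| = 32, consistent with Lagrange.
H contains the identity, every element's inverse is in H, and H is closed under ·: it is a subgroup.

Yes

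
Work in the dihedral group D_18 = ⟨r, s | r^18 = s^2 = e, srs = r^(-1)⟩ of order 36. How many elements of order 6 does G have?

2

The elements of order 6 are: r^3, r^15.
That's 2.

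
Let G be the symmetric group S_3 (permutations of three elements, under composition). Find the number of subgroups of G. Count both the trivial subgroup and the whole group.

|G| = 6, so by Lagrange every subgroup order divides 6. Divisors: 1, 2, 3, 6.
Subgroups by order — order 1: 1; order 2: 3; order 3: 1; order 6: 1.
Total: 1 + 3 + 1 + 1 = 6.

6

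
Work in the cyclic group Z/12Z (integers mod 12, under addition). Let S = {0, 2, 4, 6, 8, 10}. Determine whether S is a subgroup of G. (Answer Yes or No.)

Yes

|S| = 6 divides |G| = 12, consistent with Lagrange.
S contains the identity, every element's inverse is in S, and S is closed under +: it is a subgroup.
In fact S = ⟨2⟩.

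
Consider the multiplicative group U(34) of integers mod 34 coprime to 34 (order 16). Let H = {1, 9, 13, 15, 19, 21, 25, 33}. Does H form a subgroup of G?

Yes

|H| = 8 divides |G| = 16, consistent with Lagrange.
H contains the identity, every element's inverse is in H, and H is closed under ·: it is a subgroup.
In fact H = ⟨9⟩.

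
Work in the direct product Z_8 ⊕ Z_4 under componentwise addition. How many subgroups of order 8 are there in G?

7

|G| = 32 and 8 | 32, so subgroups of order 8 are possible by Lagrange.
The subgroups of order 8 are: {(0,0), (0,1), (0,2), (0,3), (4,0), (4,1), (4,2), (4,3)}; {(0,0), (0,2), (2,0), (2,2), (4,0), (4,2), (6,0), (6,2)}; {(0,0), (0,2), (2,1), (2,3), (4,0), (4,2), (6,1), (6,3)}; {(0,0), (1,0), (2,0), (3,0), (4,0), (5,0), (6,0), (7,0)}; … (7 in all).
So G has 7 subgroups of order 8.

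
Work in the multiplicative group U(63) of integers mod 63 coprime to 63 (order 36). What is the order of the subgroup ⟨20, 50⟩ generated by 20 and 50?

|⟨20⟩| = 6 and |⟨50⟩| = 6, so |H| is a multiple of lcm(6, 6) = 6 and divides |G| = 36.
Closing under the operation: H = {1, 8, 13, 20, 22, 29, 34, 41, 43, 50, 55, 62}, so |H| = 12.

12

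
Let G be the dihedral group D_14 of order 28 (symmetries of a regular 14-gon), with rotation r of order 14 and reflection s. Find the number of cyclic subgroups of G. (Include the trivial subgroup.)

18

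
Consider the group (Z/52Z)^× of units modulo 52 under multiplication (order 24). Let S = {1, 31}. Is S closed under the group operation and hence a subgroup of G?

No

31 ∈ S but its inverse 47 ∉ S, so S is not a subgroup.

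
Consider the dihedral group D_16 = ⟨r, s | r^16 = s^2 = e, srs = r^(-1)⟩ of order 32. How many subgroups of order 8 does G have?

|G| = 32 and 8 | 32, so subgroups of order 8 are possible by Lagrange.
The subgroups of order 8 are: {e, r^2, r^4, r^6, r^8, r^10, r^12, r^14}; {e, r^4, r^8, r^12, r^2s, r^6s, r^10s, r^14s}; {e, r^4, r^8, r^12, r^3s, r^7s, r^11s, r^15s}; {e, r^4, r^8, r^12, s, r^4s, r^8s, r^12s}; … (5 in all).
So G has 5 subgroups of order 8.

5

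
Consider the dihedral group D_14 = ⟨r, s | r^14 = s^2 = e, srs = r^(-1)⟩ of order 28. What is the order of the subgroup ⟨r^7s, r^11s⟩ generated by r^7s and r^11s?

14

|⟨r^7s⟩| = 2 and |⟨r^11s⟩| = 2, so |H| is a multiple of lcm(2, 2) = 2 and divides |G| = 28.
Closing under the operation: H = {e, r^2, r^4, r^6, r^8, r^10, r^12, rs, r^3s, r^5s, r^7s, r^9s, r^11s, r^13s}, so |H| = 14.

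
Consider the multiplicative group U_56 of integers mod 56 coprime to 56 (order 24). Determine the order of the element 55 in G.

Compute successive powers of 55 mod 56: 55, 1; 55^2 ≡ 1 (mod 56).
So |⟨55⟩| = 2.

2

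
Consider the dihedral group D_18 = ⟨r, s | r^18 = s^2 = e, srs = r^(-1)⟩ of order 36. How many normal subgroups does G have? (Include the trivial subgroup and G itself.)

G has 45 subgroups. Checking conjugation-invariance by order — order 1: 1/1 normal; order 2: 1/19 normal; order 3: 1/1 normal; order 4: 0/9 normal; order 6: 1/7 normal; order 9: 1/1 normal; order 12: 0/3 normal; order 18: 3/3 normal; order 36: 1/1 normal.
Total normal subgroups: 9.

9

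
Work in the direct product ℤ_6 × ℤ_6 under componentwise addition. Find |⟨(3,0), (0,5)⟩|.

12

|⟨(3,0)⟩| = 2 and |⟨(0,5)⟩| = 6, so |H| is a multiple of lcm(2, 6) = 6 and divides |G| = 36.
Closing under the operation: H = {(0,0), (0,1), (0,2), (0,3), (0,4), (0,5), (3,0), (3,1), (3,2), (3,3), (3,4), (3,5)}, so |H| = 12.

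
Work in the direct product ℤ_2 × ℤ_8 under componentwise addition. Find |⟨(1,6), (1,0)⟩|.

|⟨(1,6)⟩| = 4 and |⟨(1,0)⟩| = 2, so |H| is a multiple of lcm(4, 2) = 4 and divides |G| = 16.
Closing under the operation: H = {(0,0), (0,2), (0,4), (0,6), (1,0), (1,2), (1,4), (1,6)}, so |H| = 8.

8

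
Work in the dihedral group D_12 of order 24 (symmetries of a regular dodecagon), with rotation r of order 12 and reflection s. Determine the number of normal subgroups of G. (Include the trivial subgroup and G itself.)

G has 34 subgroups. Checking conjugation-invariance by order — order 1: 1/1 normal; order 2: 1/13 normal; order 3: 1/1 normal; order 4: 1/7 normal; order 6: 1/5 normal; order 8: 0/3 normal; order 12: 3/3 normal; order 24: 1/1 normal.
Total normal subgroups: 9.

9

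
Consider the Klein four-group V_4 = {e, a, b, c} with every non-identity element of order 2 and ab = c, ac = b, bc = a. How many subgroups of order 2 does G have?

|G| = 4 and 2 | 4, so subgroups of order 2 are possible by Lagrange.
The subgroups of order 2 are: {e, a}; {e, b}; {e, c}.
So G has 3 subgroups of order 2.

3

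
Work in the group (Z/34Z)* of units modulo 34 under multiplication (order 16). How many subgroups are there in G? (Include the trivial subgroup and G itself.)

|G| = 16, so by Lagrange every subgroup order divides 16. Divisors: 1, 2, 4, 8, 16.
Subgroups by order — order 1: 1; order 2: 1; order 4: 1; order 8: 1; order 16: 1.
Total: 1 + 1 + 1 + 1 + 1 = 5.

5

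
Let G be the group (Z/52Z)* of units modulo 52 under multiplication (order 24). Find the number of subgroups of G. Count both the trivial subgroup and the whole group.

16

|G| = 24, so by Lagrange every subgroup order divides 24. Divisors: 1, 2, 3, 4, 6, 8, 12, 24.
Subgroups by order — order 1: 1; order 2: 3; order 3: 1; order 4: 3; order 6: 3; order 8: 1; order 12: 3; order 24: 1.
Total: 1 + 3 + 1 + 3 + 3 + 1 + 3 + 1 = 16.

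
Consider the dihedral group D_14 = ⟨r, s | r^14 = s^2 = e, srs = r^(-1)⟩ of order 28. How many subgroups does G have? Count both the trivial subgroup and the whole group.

|G| = 28, so by Lagrange every subgroup order divides 28. Divisors: 1, 2, 4, 7, 14, 28.
Subgroups by order — order 1: 1; order 2: 15; order 4: 7; order 7: 1; order 14: 3; order 28: 1.
Total: 1 + 15 + 7 + 1 + 3 + 1 = 28.

28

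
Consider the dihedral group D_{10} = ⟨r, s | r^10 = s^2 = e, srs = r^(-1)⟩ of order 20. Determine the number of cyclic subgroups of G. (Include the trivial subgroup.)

A cyclic subgroup of order d is generated by each of its φ(d) elements of order d, so the cyclic subgroups of order d number (#elements of order d)/φ(d).
Cyclic subgroups by order — order 1: 1; order 2: 11; order 5: 1; order 10: 1.
Total: 14.

14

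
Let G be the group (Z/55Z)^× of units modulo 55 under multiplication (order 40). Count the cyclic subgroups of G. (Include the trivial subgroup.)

12

A cyclic subgroup of order d is generated by each of its φ(d) elements of order d, so the cyclic subgroups of order d number (#elements of order d)/φ(d).
Cyclic subgroups by order — order 1: 1; order 2: 3; order 4: 2; order 5: 1; order 10: 3; order 20: 2.
Total: 12.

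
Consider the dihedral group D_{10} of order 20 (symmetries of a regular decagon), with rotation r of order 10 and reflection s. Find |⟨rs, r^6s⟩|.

4

|⟨rs⟩| = 2 and |⟨r^6s⟩| = 2, so |H| is a multiple of lcm(2, 2) = 2 and divides |G| = 20.
Closing under the operation: H = {e, r^5, rs, r^6s}, so |H| = 4.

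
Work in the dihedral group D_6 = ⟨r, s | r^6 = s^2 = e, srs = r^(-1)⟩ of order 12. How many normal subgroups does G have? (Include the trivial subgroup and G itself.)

7

G has 16 subgroups. Checking conjugation-invariance by order — order 1: 1/1 normal; order 2: 1/7 normal; order 3: 1/1 normal; order 4: 0/3 normal; order 6: 3/3 normal; order 12: 1/1 normal.
Total normal subgroups: 7.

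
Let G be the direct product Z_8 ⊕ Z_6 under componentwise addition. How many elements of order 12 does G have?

8

An element (a,b) has order lcm(ord(a), ord(b)); count pairs with lcm equal to 12.
Enumerating gives 8 such elements.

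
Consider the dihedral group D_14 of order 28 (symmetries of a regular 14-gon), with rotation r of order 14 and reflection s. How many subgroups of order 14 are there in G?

|G| = 28 and 14 | 28, so subgroups of order 14 are possible by Lagrange.
The subgroups of order 14 are: {e, r, r^2, r^3, r^4, r^5, r^6, r^7, r^8, r^9, r^10, r^11, r^12, r^13}; {e, r^2, r^4, r^6, r^8, r^10, r^12, s, r^2s, r^4s, r^6s, r^8s, r^10s, r^12s}; {e, r^2, r^4, r^6, r^8, r^10, r^12, rs, r^3s, r^5s, r^7s, r^9s, r^11s, r^13s}.
So G has 3 subgroups of order 14.

3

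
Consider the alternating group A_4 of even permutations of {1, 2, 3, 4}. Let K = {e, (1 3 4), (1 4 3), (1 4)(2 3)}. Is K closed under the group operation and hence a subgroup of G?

Closure fails: (1 4 3) ∘ (1 4)(2 3) = (1 3 2) ∉ K. So K is not a subgroup.

No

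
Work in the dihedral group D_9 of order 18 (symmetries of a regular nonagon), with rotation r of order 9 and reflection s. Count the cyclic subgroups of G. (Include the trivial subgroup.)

Group the elements of G by the cyclic subgroup they generate; each cyclic subgroup of order d accounts for φ(d) elements.
Cyclic subgroups by order — order 1: 1; order 2: 9; order 3: 1; order 9: 1.
Total: 12.

12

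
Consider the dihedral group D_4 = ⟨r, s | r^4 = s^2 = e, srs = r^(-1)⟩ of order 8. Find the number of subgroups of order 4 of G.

3

|G| = 8 and 4 | 8, so subgroups of order 4 are possible by Lagrange.
The subgroups of order 4 are: {e, r, r^2, r^3}; {e, r^2, s, r^2s}; {e, r^2, rs, r^3s}.
So G has 3 subgroups of order 4.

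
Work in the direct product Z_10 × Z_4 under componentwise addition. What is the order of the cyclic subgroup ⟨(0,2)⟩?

2

The order of (0,2) in Z_10 × Z_4 is lcm(ord(0) in Z_10, ord(2) in Z_4).
ord(0) = 1 and ord(2) = 2, so |⟨(0,2)⟩| = lcm(1, 2) = 2.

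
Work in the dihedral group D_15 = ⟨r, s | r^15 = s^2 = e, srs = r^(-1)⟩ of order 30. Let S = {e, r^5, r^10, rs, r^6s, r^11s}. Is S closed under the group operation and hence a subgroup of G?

|S| = 6 divides |G| = 30, consistent with Lagrange.
S contains the identity, every element's inverse is in S, and S is closed under ·: it is a subgroup.

Yes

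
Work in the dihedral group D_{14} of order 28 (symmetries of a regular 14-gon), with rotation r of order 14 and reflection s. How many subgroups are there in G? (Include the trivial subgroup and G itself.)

28

|G| = 28, so by Lagrange every subgroup order divides 28. Divisors: 1, 2, 4, 7, 14, 28.
Subgroups by order — order 1: 1; order 2: 15; order 4: 7; order 7: 1; order 14: 3; order 28: 1.
Total: 1 + 15 + 7 + 1 + 3 + 1 = 28.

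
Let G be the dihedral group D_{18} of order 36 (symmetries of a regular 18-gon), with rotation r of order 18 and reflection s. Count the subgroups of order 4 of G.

|G| = 36 and 4 | 36, so subgroups of order 4 are possible by Lagrange.
The subgroups of order 4 are: {e, r^9, rs, r^10s}; {e, r^9, r^2s, r^11s}; {e, r^9, r^3s, r^12s}; {e, r^9, r^4s, r^13s}; … (9 in all).
So G has 9 subgroups of order 4.

9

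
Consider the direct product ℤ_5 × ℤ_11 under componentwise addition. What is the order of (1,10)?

The order of (1,10) in Z_5 × Z_11 is lcm(ord(1) in Z_5, ord(10) in Z_11).
ord(1) = 5 and ord(10) = 11, so |⟨(1,10)⟩| = lcm(5, 11) = 55.

55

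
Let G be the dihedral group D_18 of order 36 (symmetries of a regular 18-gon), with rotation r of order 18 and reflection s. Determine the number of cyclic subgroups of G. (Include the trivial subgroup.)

Each element a generates a cyclic subgroup ⟨a⟩; distinct elements may generate the same one (a cyclic group of order d has φ(d) generators).
Cyclic subgroups by order — order 1: 1; order 2: 19; order 3: 1; order 6: 1; order 9: 1; order 18: 1.
Total: 24.

24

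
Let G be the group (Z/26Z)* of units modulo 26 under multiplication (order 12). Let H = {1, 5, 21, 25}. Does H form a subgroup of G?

Yes

|H| = 4 divides |G| = 12, consistent with Lagrange.
H contains the identity, every element's inverse is in H, and H is closed under ·: it is a subgroup.
In fact H = ⟨21⟩.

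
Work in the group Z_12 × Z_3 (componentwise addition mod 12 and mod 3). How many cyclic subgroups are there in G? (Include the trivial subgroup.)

15

A cyclic subgroup of order d is generated by each of its φ(d) elements of order d, so the cyclic subgroups of order d number (#elements of order d)/φ(d).
Cyclic subgroups by order — order 1: 1; order 2: 1; order 3: 4; order 4: 1; order 6: 4; order 12: 4.
Total: 15.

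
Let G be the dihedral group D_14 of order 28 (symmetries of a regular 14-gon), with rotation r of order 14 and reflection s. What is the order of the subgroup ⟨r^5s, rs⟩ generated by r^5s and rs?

|⟨r^5s⟩| = 2 and |⟨rs⟩| = 2, so |H| is a multiple of lcm(2, 2) = 2 and divides |G| = 28.
Closing under the operation: H = {e, r^2, r^4, r^6, r^8, r^10, r^12, rs, r^3s, r^5s, r^7s, r^9s, r^11s, r^13s}, so |H| = 14.

14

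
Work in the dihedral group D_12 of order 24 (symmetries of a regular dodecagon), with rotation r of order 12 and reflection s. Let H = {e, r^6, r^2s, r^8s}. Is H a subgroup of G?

Yes

|H| = 4 divides |G| = 24, consistent with Lagrange.
H contains the identity, every element's inverse is in H, and H is closed under ·: it is a subgroup.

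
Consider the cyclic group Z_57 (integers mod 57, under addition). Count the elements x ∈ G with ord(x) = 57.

36

In a cyclic group of order 57, the number of elements of order d (for d | 57) is φ(d).
φ(57) = 36.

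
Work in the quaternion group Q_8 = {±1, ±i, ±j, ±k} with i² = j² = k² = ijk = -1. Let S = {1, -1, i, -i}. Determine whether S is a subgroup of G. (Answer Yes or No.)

Yes

|S| = 4 divides |G| = 8, consistent with Lagrange.
S contains the identity, every element's inverse is in S, and S is closed under ·: it is a subgroup.
In fact S = ⟨-i⟩.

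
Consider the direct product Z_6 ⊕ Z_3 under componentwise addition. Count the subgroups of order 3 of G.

|G| = 18 and 3 | 18, so subgroups of order 3 are possible by Lagrange.
The subgroups of order 3 are: {(0,0), (0,1), (0,2)}; {(0,0), (2,0), (4,0)}; {(0,0), (2,1), (4,2)}; {(0,0), (2,2), (4,1)}.
So G has 4 subgroups of order 3.

4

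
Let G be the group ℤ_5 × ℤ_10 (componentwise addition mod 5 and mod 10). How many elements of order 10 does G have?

24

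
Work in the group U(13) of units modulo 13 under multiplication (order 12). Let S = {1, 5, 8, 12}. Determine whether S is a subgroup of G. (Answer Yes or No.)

Yes

|S| = 4 divides |G| = 12, consistent with Lagrange.
S contains the identity, every element's inverse is in S, and S is closed under ·: it is a subgroup.
In fact S = ⟨8⟩.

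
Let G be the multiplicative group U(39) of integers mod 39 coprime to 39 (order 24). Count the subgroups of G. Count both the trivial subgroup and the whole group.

16

|G| = 24, so by Lagrange every subgroup order divides 24. Divisors: 1, 2, 3, 4, 6, 8, 12, 24.
Subgroups by order — order 1: 1; order 2: 3; order 3: 1; order 4: 3; order 6: 3; order 8: 1; order 12: 3; order 24: 1.
Total: 1 + 3 + 1 + 3 + 3 + 1 + 3 + 1 = 16.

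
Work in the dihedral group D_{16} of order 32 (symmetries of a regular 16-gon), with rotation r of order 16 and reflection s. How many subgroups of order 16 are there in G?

|G| = 32 and 16 | 32, so subgroups of order 16 are possible by Lagrange.
The subgroups of order 16 are: {e, r, r^2, r^3, r^4, r^5, r^6, r^7, r^8, r^9, r^10, r^11, r^12, r^13, r^14, r^15}; {e, r^2, r^4, r^6, r^8, r^10, r^12, r^14, s, r^2s, r^4s, r^6s, r^8s, r^10s, r^12s, r^14s}; {e, r^2, r^4, r^6, r^8, r^10, r^12, r^14, rs, r^3s, r^5s, r^7s, r^9s, r^11s, r^13s, r^15s}.
So G has 3 subgroups of order 16.

3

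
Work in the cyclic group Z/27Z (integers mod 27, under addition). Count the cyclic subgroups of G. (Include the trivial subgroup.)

A cyclic subgroup of order d is generated by each of its φ(d) elements of order d, so the cyclic subgroups of order d number (#elements of order d)/φ(d).
Cyclic subgroups by order — order 1: 1; order 3: 1; order 9: 1; order 27: 1.
Total: 4.

4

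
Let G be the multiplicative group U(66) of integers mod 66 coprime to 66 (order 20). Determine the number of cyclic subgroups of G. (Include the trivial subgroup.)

8

Each element a generates a cyclic subgroup ⟨a⟩; distinct elements may generate the same one (a cyclic group of order d has φ(d) generators).
Cyclic subgroups by order — order 1: 1; order 2: 3; order 5: 1; order 10: 3.
Total: 8.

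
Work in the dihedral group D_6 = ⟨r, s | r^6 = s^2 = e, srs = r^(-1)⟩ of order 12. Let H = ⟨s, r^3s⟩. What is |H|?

4

|⟨s⟩| = 2 and |⟨r^3s⟩| = 2, so |H| is a multiple of lcm(2, 2) = 2 and divides |G| = 12.
Closing under the operation: H = {e, r^3, s, r^3s}, so |H| = 4.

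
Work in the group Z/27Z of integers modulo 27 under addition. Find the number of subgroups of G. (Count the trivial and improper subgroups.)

4

A cyclic group of order 27 has exactly one subgroup for each divisor of 27.
Divisors of 27: 1, 3, 9, 27.
So Z/27Z has 4 subgroups.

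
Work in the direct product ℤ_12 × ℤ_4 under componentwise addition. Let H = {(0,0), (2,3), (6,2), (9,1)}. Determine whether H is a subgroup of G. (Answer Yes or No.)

(2,3) ∈ H but its inverse (10,1) ∉ H, so H is not a subgroup.

No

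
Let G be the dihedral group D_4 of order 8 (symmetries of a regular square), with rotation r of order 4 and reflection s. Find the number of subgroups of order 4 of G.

|G| = 8 and 4 | 8, so subgroups of order 4 are possible by Lagrange.
The subgroups of order 4 are: {e, r, r^2, r^3}; {e, r^2, s, r^2s}; {e, r^2, rs, r^3s}.
So G has 3 subgroups of order 4.

3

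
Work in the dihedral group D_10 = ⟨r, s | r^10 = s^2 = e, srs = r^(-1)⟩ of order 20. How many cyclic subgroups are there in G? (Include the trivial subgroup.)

Group the elements of G by the cyclic subgroup they generate; each cyclic subgroup of order d accounts for φ(d) elements.
Cyclic subgroups by order — order 1: 1; order 2: 11; order 5: 1; order 10: 1.
Total: 14.

14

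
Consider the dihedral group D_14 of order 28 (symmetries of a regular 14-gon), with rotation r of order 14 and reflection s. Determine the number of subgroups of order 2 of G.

|G| = 28 and 2 | 28, so subgroups of order 2 are possible by Lagrange.
The subgroups of order 2 are: {e, r^10s}; {e, r^11s}; {e, r^12s}; {e, r^13s}; … (15 in all).
So G has 15 subgroups of order 2.

15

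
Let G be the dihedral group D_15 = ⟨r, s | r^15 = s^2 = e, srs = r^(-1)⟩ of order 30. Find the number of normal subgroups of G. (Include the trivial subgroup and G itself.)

5

G has 28 subgroups. Checking conjugation-invariance by order — order 1: 1/1 normal; order 2: 0/15 normal; order 3: 1/1 normal; order 5: 1/1 normal; order 6: 0/5 normal; order 10: 0/3 normal; order 15: 1/1 normal; order 30: 1/1 normal.
Total normal subgroups: 5.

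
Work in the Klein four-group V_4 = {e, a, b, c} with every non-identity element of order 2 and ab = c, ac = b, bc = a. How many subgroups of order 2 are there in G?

3

|G| = 4 and 2 | 4, so subgroups of order 2 are possible by Lagrange.
The subgroups of order 2 are: {e, a}; {e, b}; {e, c}.
So G has 3 subgroups of order 2.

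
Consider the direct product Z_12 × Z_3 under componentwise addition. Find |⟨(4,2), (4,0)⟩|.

9

|⟨(4,2)⟩| = 3 and |⟨(4,0)⟩| = 3, so |H| is a multiple of lcm(3, 3) = 3 and divides |G| = 36.
Closing under the operation: H = {(0,0), (0,1), (0,2), (4,0), (4,1), (4,2), (8,0), (8,1), (8,2)}, so |H| = 9.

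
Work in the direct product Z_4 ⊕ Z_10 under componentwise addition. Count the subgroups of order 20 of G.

3

|G| = 40 and 20 | 40, so subgroups of order 20 are possible by Lagrange.
The subgroups of order 20 are: {(0,0), (0,1), (0,2), (0,3), (0,4), (0,5), (0,6), (0,7), (0,8), (0,9), (2,0), (2,1), (2,2), (2,3), (2,4), (2,5), (2,6), (2,7), (2,8), (2,9)}; {(0,0), (0,2), (0,4), (0,6), (0,8), (1,0), (1,2), (1,4), (1,6), (1,8), (2,0), (2,2), (2,4), (2,6), (2,8), (3,0), (3,2), (3,4), (3,6), (3,8)}; {(0,0), (0,2), (0,4), (0,6), (0,8), (1,1), (1,3), (1,5), (1,7), (1,9), (2,0), (2,2), (2,4), (2,6), (2,8), (3,1), (3,3), (3,5), (3,7), (3,9)}.
So G has 3 subgroups of order 20.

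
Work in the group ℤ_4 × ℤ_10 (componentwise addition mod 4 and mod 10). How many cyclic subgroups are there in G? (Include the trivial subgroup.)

Each element a generates a cyclic subgroup ⟨a⟩; distinct elements may generate the same one (a cyclic group of order d has φ(d) generators).
Cyclic subgroups by order — order 1: 1; order 2: 3; order 4: 2; order 5: 1; order 10: 3; order 20: 2.
Total: 12.

12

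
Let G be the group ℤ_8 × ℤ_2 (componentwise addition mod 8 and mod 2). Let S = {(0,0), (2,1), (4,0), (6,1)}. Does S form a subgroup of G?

Yes

|S| = 4 divides |G| = 16, consistent with Lagrange.
S contains the identity, every element's inverse is in S, and S is closed under +: it is a subgroup.
In fact S = ⟨(6,1)⟩.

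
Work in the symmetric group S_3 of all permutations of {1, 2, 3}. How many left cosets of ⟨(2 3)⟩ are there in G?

|⟨(2 3)⟩| = 2 and |G| = 6.
By Lagrange, [G : H] = |G|/|H| = 6/2 = 3.

3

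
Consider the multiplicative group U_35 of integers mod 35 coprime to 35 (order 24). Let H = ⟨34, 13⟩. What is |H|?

|⟨34⟩| = 2 and |⟨13⟩| = 4, so |H| is a multiple of lcm(2, 4) = 4 and divides |G| = 24.
Closing under the operation: H = {1, 6, 8, 13, 22, 27, 29, 34}, so |H| = 8.

8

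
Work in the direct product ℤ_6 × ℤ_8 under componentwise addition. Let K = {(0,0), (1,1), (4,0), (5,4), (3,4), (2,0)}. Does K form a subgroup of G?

No

(1,1) ∈ K but its inverse (5,7) ∉ K, so K is not a subgroup.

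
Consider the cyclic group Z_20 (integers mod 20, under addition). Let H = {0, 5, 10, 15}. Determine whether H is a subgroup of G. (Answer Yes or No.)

|H| = 4 divides |G| = 20, consistent with Lagrange.
H contains the identity, every element's inverse is in H, and H is closed under +: it is a subgroup.
In fact H = ⟨5⟩.

Yes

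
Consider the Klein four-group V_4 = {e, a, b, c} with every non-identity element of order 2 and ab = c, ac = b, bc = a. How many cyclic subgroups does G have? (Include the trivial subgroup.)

Each element a generates a cyclic subgroup ⟨a⟩; distinct elements may generate the same one (a cyclic group of order d has φ(d) generators).
Cyclic subgroups by order — order 1: 1; order 2: 3.
Total: 4.

4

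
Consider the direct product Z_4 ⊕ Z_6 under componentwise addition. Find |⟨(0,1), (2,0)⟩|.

12

|⟨(0,1)⟩| = 6 and |⟨(2,0)⟩| = 2, so |H| is a multiple of lcm(6, 2) = 6 and divides |G| = 24.
Closing under the operation: H = {(0,0), (0,1), (0,2), (0,3), (0,4), (0,5), (2,0), (2,1), (2,2), (2,3), (2,4), (2,5)}, so |H| = 12.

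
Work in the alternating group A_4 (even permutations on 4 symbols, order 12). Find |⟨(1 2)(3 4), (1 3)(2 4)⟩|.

|⟨(1 2)(3 4)⟩| = 2 and |⟨(1 3)(2 4)⟩| = 2, so |H| is a multiple of lcm(2, 2) = 2 and divides |G| = 12.
Closing under the operation: H = {e, (1 2)(3 4), (1 3)(2 4), (1 4)(2 3)}, so |H| = 4.

4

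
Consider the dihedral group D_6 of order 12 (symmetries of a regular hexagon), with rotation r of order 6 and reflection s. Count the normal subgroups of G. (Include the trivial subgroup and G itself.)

G has 16 subgroups. Checking conjugation-invariance by order — order 1: 1/1 normal; order 2: 1/7 normal; order 3: 1/1 normal; order 4: 0/3 normal; order 6: 3/3 normal; order 12: 1/1 normal.
Total normal subgroups: 7.

7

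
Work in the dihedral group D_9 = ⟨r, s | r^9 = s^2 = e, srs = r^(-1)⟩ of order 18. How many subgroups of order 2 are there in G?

9

|G| = 18 and 2 | 18, so subgroups of order 2 are possible by Lagrange.
The subgroups of order 2 are: {e, r^2s}; {e, r^3s}; {e, r^4s}; {e, r^5s}; … (9 in all).
So G has 9 subgroups of order 2.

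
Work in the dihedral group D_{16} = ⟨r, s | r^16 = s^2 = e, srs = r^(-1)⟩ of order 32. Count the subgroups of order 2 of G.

|G| = 32 and 2 | 32, so subgroups of order 2 are possible by Lagrange.
The subgroups of order 2 are: {e, r^10s}; {e, r^11s}; {e, r^12s}; {e, r^13s}; … (17 in all).
So G has 17 subgroups of order 2.

17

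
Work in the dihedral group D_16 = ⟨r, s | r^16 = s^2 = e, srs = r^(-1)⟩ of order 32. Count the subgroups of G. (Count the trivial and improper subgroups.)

36

|G| = 32, so by Lagrange every subgroup order divides 32. Divisors: 1, 2, 4, 8, 16, 32.
Subgroups by order — order 1: 1; order 2: 17; order 4: 9; order 8: 5; order 16: 3; order 32: 1.
Total: 1 + 17 + 9 + 5 + 3 + 1 = 36.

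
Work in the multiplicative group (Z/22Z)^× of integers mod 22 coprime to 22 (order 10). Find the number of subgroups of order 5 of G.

1

|G| = 10 and 5 | 10, so subgroups of order 5 are possible by Lagrange.
The subgroups of order 5 are: {1, 3, 5, 9, 15}.
So G has 1 subgroup of order 5.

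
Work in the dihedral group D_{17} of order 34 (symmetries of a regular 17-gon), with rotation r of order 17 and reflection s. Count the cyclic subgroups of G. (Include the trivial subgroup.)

19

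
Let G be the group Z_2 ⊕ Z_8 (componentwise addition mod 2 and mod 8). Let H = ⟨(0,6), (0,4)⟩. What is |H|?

4

|⟨(0,6)⟩| = 4 and |⟨(0,4)⟩| = 2, so |H| is a multiple of lcm(4, 2) = 4 and divides |G| = 16.
Closing under the operation: H = {(0,0), (0,2), (0,4), (0,6)}, so |H| = 4.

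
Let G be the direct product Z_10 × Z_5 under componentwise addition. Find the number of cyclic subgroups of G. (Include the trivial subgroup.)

A cyclic subgroup of order d is generated by each of its φ(d) elements of order d, so the cyclic subgroups of order d number (#elements of order d)/φ(d).
Cyclic subgroups by order — order 1: 1; order 2: 1; order 5: 6; order 10: 6.
Total: 14.

14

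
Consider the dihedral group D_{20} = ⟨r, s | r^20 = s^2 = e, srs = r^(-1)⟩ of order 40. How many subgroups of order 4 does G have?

11

|G| = 40 and 4 | 40, so subgroups of order 4 are possible by Lagrange.
The subgroups of order 4 are: {e, r^10, s, r^10s}; {e, r^10, rs, r^11s}; {e, r^10, r^2s, r^12s}; {e, r^10, r^3s, r^13s}; … (11 in all).
So G has 11 subgroups of order 4.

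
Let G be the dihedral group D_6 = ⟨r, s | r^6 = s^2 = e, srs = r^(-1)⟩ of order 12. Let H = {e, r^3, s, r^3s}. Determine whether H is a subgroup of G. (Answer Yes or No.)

Yes

|H| = 4 divides |G| = 12, consistent with Lagrange.
H contains the identity, every element's inverse is in H, and H is closed under ·: it is a subgroup.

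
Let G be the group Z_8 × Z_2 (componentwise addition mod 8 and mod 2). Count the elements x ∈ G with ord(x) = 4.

4

An element (a,b) has order lcm(ord(a), ord(b)); count pairs with lcm equal to 4.
Enumerating gives 4 such elements.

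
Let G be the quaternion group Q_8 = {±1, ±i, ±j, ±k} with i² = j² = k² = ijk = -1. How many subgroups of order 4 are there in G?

3

|G| = 8 and 4 | 8, so subgroups of order 4 are possible by Lagrange.
The subgroups of order 4 are: {1, -1, i, -i}; {1, -1, j, -j}; {1, -1, k, -k}.
So G has 3 subgroups of order 4.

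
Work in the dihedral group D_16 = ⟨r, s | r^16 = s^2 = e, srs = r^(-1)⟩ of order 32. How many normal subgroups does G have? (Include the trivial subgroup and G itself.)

G has 36 subgroups. Checking conjugation-invariance by order — order 1: 1/1 normal; order 2: 1/17 normal; order 4: 1/9 normal; order 8: 1/5 normal; order 16: 3/3 normal; order 32: 1/1 normal.
Total normal subgroups: 8.

8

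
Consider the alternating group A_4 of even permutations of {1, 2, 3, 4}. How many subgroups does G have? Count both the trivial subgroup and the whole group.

10

|G| = 12, so by Lagrange every subgroup order divides 12. Divisors: 1, 2, 3, 4, 6, 12.
Subgroups by order — order 1: 1; order 2: 3; order 3: 4; order 4: 1; order 6: 0; order 12: 1.
Total: 1 + 3 + 4 + 1 + 0 + 1 = 10.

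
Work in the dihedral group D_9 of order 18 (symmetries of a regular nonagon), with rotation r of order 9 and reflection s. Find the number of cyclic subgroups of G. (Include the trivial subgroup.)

A cyclic subgroup of order d is generated by each of its φ(d) elements of order d, so the cyclic subgroups of order d number (#elements of order d)/φ(d).
Cyclic subgroups by order — order 1: 1; order 2: 9; order 3: 1; order 9: 1.
Total: 12.

12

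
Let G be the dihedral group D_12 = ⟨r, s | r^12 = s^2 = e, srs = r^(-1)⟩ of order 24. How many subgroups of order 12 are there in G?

|G| = 24 and 12 | 24, so subgroups of order 12 are possible by Lagrange.
The subgroups of order 12 are: {e, r, r^2, r^3, r^4, r^5, r^6, r^7, r^8, r^9, r^10, r^11}; {e, r^2, r^4, r^6, r^8, r^10, s, r^2s, r^4s, r^6s, r^8s, r^10s}; {e, r^2, r^4, r^6, r^8, r^10, rs, r^3s, r^5s, r^7s, r^9s, r^11s}.
So G has 3 subgroups of order 12.

3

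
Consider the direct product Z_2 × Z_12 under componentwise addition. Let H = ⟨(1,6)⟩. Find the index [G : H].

|⟨(1,6)⟩| = 2 and |G| = 24.
By Lagrange, [G : H] = |G|/|H| = 24/2 = 12.

12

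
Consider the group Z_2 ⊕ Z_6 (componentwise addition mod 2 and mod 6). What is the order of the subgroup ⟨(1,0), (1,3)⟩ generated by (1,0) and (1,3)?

4

|⟨(1,0)⟩| = 2 and |⟨(1,3)⟩| = 2, so |H| is a multiple of lcm(2, 2) = 2 and divides |G| = 12.
Closing under the operation: H = {(0,0), (0,3), (1,0), (1,3)}, so |H| = 4.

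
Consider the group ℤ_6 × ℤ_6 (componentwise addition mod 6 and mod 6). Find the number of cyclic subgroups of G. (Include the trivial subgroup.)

Group the elements of G by the cyclic subgroup they generate; each cyclic subgroup of order d accounts for φ(d) elements.
Cyclic subgroups by order — order 1: 1; order 2: 3; order 3: 4; order 6: 12.
Total: 20.

20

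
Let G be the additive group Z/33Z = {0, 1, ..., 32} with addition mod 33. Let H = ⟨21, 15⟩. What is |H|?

11

|⟨21⟩| = 11 and |⟨15⟩| = 11, so |H| is a multiple of lcm(11, 11) = 11 and divides |G| = 33.
Closing under the operation: H = {0, 3, 6, 9, 12, 15, 18, 21, 24, 27, 30}, so |H| = 11.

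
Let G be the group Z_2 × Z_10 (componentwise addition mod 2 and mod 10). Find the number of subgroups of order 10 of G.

3

|G| = 20 and 10 | 20, so subgroups of order 10 are possible by Lagrange.
The subgroups of order 10 are: {(0,0), (0,1), (0,2), (0,3), (0,4), (0,5), (0,6), (0,7), (0,8), (0,9)}; {(0,0), (0,2), (0,4), (0,6), (0,8), (1,0), (1,2), (1,4), (1,6), (1,8)}; {(0,0), (0,2), (0,4), (0,6), (0,8), (1,1), (1,3), (1,5), (1,7), (1,9)}.
So G has 3 subgroups of order 10.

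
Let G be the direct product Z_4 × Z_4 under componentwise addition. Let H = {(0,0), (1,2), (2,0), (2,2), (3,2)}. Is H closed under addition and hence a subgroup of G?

No

|H| = 5 does not divide |G| = 16, so by Lagrange H is not a subgroup.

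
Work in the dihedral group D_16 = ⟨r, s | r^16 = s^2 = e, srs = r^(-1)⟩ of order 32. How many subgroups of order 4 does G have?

|G| = 32 and 4 | 32, so subgroups of order 4 are possible by Lagrange.
The subgroups of order 4 are: {e, r^8, r^2s, r^10s}; {e, r^8, r^3s, r^11s}; {e, r^4, r^8, r^12}; {e, r^8, r^4s, r^12s}; … (9 in all).
So G has 9 subgroups of order 4.

9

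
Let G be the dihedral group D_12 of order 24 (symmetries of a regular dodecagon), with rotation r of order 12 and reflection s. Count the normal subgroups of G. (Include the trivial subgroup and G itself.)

G has 34 subgroups. Checking conjugation-invariance by order — order 1: 1/1 normal; order 2: 1/13 normal; order 3: 1/1 normal; order 4: 1/7 normal; order 6: 1/5 normal; order 8: 0/3 normal; order 12: 3/3 normal; order 24: 1/1 normal.
Total normal subgroups: 9.

9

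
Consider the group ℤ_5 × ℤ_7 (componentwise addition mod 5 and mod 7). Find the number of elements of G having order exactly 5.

4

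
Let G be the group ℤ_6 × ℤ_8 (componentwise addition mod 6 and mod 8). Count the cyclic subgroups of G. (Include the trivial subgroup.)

16

A cyclic subgroup of order d is generated by each of its φ(d) elements of order d, so the cyclic subgroups of order d number (#elements of order d)/φ(d).
Cyclic subgroups by order — order 1: 1; order 2: 3; order 3: 1; order 4: 2; order 6: 3; order 8: 2; order 12: 2; order 24: 2.
Total: 16.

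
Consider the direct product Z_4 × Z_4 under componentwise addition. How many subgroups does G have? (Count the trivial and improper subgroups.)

15

|G| = 16, so by Lagrange every subgroup order divides 16. Divisors: 1, 2, 4, 8, 16.
Subgroups by order — order 1: 1; order 2: 3; order 4: 7; order 8: 3; order 16: 1.
Total: 1 + 3 + 7 + 3 + 1 = 15.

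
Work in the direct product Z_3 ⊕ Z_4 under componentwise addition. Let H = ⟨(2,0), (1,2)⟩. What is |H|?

6

|⟨(2,0)⟩| = 3 and |⟨(1,2)⟩| = 6, so |H| is a multiple of lcm(3, 6) = 6 and divides |G| = 12.
Closing under the operation: H = {(0,0), (0,2), (1,0), (1,2), (2,0), (2,2)}, so |H| = 6.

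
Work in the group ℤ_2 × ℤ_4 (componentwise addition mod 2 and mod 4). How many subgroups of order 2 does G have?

3

|G| = 8 and 2 | 8, so subgroups of order 2 are possible by Lagrange.
The subgroups of order 2 are: {(0,0), (0,2)}; {(0,0), (1,0)}; {(0,0), (1,2)}.
So G has 3 subgroups of order 2.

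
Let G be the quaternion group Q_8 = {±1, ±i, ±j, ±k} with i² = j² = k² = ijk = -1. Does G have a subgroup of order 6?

6 does not divide |G| = 8, so by Lagrange no subgroup of order 6 exists.

No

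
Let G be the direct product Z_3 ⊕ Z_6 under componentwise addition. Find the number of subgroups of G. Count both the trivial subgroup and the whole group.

12

|G| = 18, so by Lagrange every subgroup order divides 18. Divisors: 1, 2, 3, 6, 9, 18.
Subgroups by order — order 1: 1; order 2: 1; order 3: 4; order 6: 4; order 9: 1; order 18: 1.
Total: 1 + 1 + 4 + 4 + 1 + 1 = 12.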